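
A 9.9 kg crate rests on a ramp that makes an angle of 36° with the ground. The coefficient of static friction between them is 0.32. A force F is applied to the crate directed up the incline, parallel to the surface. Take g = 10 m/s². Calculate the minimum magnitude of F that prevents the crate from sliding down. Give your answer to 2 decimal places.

32.56 N

The normal force is N = mg cos 36° = 80.093 N. With F at its minimum the crate is on the verge of sliding down, so static friction is at its maximum μ_s N = 0.32 × 80.093 = 25.630 N and acts up the slope.
Equilibrium along the incline: F + μ_s N = mg sin 36°, so F = 58.191 − 25.630 = 32.561 N.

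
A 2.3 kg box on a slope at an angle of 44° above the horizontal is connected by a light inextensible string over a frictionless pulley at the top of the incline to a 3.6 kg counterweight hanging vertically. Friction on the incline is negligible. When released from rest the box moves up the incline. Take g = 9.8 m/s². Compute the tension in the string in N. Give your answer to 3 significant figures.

23.3 N

For the box on the incline: the weight component along the slope is m₁g sin 44° = 2.3 × 9.8 × 0.6947 = 15.659 N and the normal force is N = m₁g cos 44° = 16.214 N.
Newton's second law for the box (up-slope positive): T − 15.659 = 2.3 a. For the hanging counterweight (downward positive): 3.6 × 9.8 − T = 3.6 a.
Adding the two equations eliminates T: 19.621 = 5.9 a, so a = 3.3256 m/s².
Then from the hanging counterweight's equation, T = 3.6 × (9.8 − 3.3256) = 23.308 N.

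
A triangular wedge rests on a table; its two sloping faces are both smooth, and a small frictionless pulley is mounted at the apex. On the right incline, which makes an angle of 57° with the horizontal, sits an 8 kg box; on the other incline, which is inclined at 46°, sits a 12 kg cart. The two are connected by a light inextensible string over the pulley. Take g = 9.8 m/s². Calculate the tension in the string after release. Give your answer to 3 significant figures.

Resolve each weight along its own incline: the 8 kg mass has component 8 × 9.8 × sin 57° = 65.752 N down its slope, and the 12 kg mass has 12 × 9.8 × sin 46° = 84.594 N down its slope.
The 12 kg side's 84.594 N exceeds the other side's 65.752 N, so that mass slides down and the 8 kg mass slides up. Taking that direction as positive, Newton's second law for the whole system gives 84.594 − 65.752 = (8 + 12) a, so a = 18.842 / 20 = 0.9421 m/s².
For the 8 kg mass (up-slope positive): T − 65.752 = 8 × 0.9421, so T = 73.289 N.

73.3 N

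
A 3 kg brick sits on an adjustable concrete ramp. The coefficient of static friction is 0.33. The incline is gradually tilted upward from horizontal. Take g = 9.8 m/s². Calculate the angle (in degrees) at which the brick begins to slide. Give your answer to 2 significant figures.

At the threshold of sliding, static friction is at its maximum μ_s N and exactly balances the weight component along the incline: mg sin θ = μ_s mg cos θ.
Hence tan θ = μ_s = 0.33, so θ = arctan(0.33) = 18.2629°.

18°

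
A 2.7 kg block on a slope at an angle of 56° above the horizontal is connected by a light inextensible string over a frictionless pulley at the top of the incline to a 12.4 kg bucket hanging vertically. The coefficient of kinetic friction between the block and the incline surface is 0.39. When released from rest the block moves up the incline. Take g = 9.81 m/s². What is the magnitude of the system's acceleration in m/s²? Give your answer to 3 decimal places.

6.219 m/s²

For the block on the incline: the weight component along the slope is m₁g sin 56° = 2.7 × 9.81 × 0.8290 = 21.958 N and the normal force is N = m₁g cos 56° = 14.811 N.
Kinetic friction opposes the block's motion up the incline: f = μN = 0.39 × 14.811 = 5.776 N acting down the slope.
Newton's second law for the block (up-slope positive): T − 21.958 − 5.776 = 2.7 a. For the hanging bucket (downward positive): 12.4 × 9.81 − T = 12.4 a.
Adding the two equations eliminates T: 93.910 = 15.1 a, so a = 6.2192 m/s².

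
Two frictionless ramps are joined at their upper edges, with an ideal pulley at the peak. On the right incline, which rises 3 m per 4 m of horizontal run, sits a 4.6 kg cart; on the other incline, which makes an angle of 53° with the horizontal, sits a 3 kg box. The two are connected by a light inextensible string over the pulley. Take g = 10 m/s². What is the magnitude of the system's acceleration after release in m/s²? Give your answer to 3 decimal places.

Resolve each weight along its own incline: the 4.6 kg mass has component 4.6 × 10 × sin 36.87° = 27.600 N down its slope, and the 3 kg mass has 3 × 10 × sin 53° = 23.959 N down its slope.
The 4.6 kg side's 27.600 N exceeds the other side's 23.959 N, so that mass slides down and the 3 kg mass slides up. Taking that direction as positive, Newton's second law for the whole system gives 27.600 − 23.959 = (4.6 + 3) a, so a = 3.641 / 7.6 = 0.4791 m/s².

0.479 m/s²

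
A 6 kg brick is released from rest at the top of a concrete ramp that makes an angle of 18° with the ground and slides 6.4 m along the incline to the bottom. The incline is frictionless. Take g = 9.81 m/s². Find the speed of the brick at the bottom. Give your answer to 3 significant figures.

The weight component along the incline is mg sin 18° = 18.189 N and the normal force is N = mg cos 18° = 55.979 N.
With no friction, a = g sin 18° = 3.0315 m/s².
Starting from rest over a distance of 6.4 m, v² = 2aL = 2 × 3.0315 × 6.4 = 38.8032, so v = 6.2292 m/s.

6.23 m/s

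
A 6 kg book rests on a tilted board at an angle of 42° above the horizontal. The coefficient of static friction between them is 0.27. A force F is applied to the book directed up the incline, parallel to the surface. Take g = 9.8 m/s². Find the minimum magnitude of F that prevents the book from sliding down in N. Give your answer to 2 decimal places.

The normal force is N = mg cos 42° = 43.697 N. With F at its minimum the book is on the verge of sliding down, so static friction is at its maximum μ_s N = 0.27 × 43.697 = 11.798 N and acts up the slope.
Equilibrium along the incline: F + μ_s N = mg sin 42°, so F = 39.345 − 11.798 = 27.547 N.

27.55 N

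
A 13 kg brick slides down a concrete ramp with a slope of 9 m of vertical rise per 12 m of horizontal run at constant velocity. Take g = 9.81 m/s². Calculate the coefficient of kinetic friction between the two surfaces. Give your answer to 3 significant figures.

At constant velocity the net force along the incline is zero: mg sin 36.87° = μ mg cos 36.87°.
So μ = tan 36.87° = 0.6000 / 0.8000 = 0.7500.

0.750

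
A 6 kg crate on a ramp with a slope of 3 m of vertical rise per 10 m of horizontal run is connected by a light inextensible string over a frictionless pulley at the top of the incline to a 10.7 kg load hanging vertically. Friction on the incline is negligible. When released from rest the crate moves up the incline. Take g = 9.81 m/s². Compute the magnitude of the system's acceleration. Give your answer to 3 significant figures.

5.27 m/s²

For the crate on the incline: the weight component along the slope is m₁g sin 16.70° = 6 × 9.81 × 0.2873 = 16.910 N and the normal force is N = m₁g cos 16.70° = 56.378 N.
Newton's second law for the crate (up-slope positive): T − 16.910 = 6 a. For the hanging load (downward positive): 10.7 × 9.81 − T = 10.7 a.
Adding the two equations eliminates T: 88.057 = 16.7 a, so a = 5.2729 m/s².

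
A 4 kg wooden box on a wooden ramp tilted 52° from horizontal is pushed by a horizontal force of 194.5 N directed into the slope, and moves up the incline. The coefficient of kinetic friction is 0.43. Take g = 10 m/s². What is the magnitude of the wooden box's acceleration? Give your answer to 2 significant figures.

The horizontal push has components F cos 52° = 194.5 × 0.6157 = 119.754 N up the incline and F sin 52° = 194.5 × 0.7880 = 153.266 N pressing into the surface.
The normal force is therefore N = mg cos 52° + F sin 52° = 24.628 + 153.266 = 177.894 N, and kinetic friction down the slope is μN = 0.43 × 177.894 = 76.494 N.
Along the incline: F cos 52° − mg sin 52° − μN = ma, so 119.754 − 31.520 − 76.494 = 4 a, giving a = 2.9350 m/s².

2.9 m/s²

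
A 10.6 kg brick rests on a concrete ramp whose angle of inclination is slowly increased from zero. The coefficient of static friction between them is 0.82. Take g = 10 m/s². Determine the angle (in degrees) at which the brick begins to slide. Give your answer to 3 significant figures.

At the threshold of sliding, static friction is at its maximum μ_s N and exactly balances the weight component along the incline: mg sin θ = μ_s mg cos θ.
Hence tan θ = μ_s = 0.82, so θ = arctan(0.82) = 39.3518°.

39.4°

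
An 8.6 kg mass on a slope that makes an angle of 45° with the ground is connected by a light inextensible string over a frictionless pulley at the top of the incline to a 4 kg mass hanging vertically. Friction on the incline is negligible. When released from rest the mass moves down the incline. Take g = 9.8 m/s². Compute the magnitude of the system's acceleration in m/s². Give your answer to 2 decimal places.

1.62 m/s²

For the mass on the incline: the weight component along the slope is m₁g sin 45° = 8.6 × 9.8 × 0.7071 = 59.594 N and the normal force is N = m₁g cos 45° = 59.595 N.
Newton's second law for the mass (down-slope positive): 59.594 − T = 8.6 a. For the hanging mass (upward positive): T − 4 × 9.8 = 4 a.
Adding the two equations eliminates T: 20.394 = 12.6 a, so a = 1.6186 m/s².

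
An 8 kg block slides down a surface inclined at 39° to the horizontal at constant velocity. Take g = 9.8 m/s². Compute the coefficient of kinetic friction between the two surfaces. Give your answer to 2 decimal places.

At constant velocity the net force along the incline is zero: mg sin 39° = μ mg cos 39°.
So μ = tan 39° = 0.6293 / 0.7771 = 0.8098.

0.81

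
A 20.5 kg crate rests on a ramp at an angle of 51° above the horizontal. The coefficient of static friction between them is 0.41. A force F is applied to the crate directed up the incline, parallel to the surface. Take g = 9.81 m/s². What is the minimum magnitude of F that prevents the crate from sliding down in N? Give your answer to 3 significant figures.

104 N

The normal force is N = mg cos 51° = 126.559 N. With F at its minimum the crate is on the verge of sliding down, so static friction is at its maximum μ_s N = 0.41 × 126.559 = 51.889 N and acts up the slope.
Equilibrium along the incline: F + μ_s N = mg sin 51°, so F = 156.288 − 51.889 = 104.399 N.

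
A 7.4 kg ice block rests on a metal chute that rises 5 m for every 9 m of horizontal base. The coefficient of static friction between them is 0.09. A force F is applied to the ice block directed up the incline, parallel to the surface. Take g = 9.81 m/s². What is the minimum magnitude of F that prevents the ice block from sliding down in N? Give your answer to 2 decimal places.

The normal force is N = mg cos 29.05° = 63.459 N. With F at its minimum the ice block is on the verge of sliding down, so static friction is at its maximum μ_s N = 0.09 × 63.459 = 5.711 N and acts up the slope.
Equilibrium along the incline: F + μ_s N = mg sin 29.05°, so F = 35.255 − 5.711 = 29.544 N.

29.54 N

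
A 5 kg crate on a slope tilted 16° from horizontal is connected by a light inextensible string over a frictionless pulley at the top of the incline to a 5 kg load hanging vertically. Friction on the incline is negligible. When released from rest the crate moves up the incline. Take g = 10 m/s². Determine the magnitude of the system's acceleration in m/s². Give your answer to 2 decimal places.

3.62 m/s²

For the crate on the incline: the weight component along the slope is m₁g sin 16° = 5 × 10 × 0.2756 = 13.780 N and the normal force is N = m₁g cos 16° = 48.063 N.
Newton's second law for the crate (up-slope positive): T − 13.780 = 5 a. For the hanging load (downward positive): 5 × 10 − T = 5 a.
Adding the two equations eliminates T: 36.220 = 10 a, so a = 3.6220 m/s².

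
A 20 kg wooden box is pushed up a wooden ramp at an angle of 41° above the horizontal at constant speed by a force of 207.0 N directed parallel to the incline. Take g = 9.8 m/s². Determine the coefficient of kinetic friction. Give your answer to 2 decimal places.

0.53

At constant speed ΣF = 0 along the incline. The applied 207.0 N acts up the slope; the weight component mg sin 41° = 128.588 N and kinetic friction μN both act down the slope.
So 207.0 = 128.588 + μ × 147.923, giving μ = (207.0 − 128.588) / 147.923 = 0.5301.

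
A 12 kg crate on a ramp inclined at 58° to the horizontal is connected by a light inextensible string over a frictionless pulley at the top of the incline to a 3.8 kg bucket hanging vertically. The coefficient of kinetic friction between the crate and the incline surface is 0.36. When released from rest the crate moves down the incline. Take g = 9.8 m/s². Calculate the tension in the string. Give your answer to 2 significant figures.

For the crate on the incline: the weight component along the slope is m₁g sin 58° = 12 × 9.8 × 0.8480 = 99.725 N and the normal force is N = m₁g cos 58° = 62.319 N.
Kinetic friction opposes the crate's motion down the incline: f = μN = 0.36 × 62.319 = 22.435 N acting up the slope.
Newton's second law for the crate (down-slope positive): 99.725 − 22.435 − T = 12 a. For the hanging bucket (upward positive): T − 3.8 × 9.8 = 3.8 a.
Adding the two equations eliminates T: 40.050 = 15.8 a, so a = 2.5348 m/s².
Then from the hanging bucket's equation, T = 3.8 × (9.8 + 2.5348) = 46.872 N.

47 N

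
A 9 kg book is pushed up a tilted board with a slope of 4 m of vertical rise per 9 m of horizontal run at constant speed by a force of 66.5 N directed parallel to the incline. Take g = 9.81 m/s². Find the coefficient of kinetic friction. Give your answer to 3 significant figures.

0.380

At constant speed ΣF = 0 along the incline. The applied 66.5 N acts up the slope; the weight component mg sin 23.96° = 35.858 N and kinetic friction μN both act down the slope.
So 66.5 = 35.858 + μ × 80.680, giving μ = (66.5 − 35.858) / 80.680 = 0.3798.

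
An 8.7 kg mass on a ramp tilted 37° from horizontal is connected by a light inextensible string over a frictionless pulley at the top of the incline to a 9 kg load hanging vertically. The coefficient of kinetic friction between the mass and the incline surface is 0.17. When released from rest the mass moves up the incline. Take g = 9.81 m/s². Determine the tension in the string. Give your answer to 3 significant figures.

For the mass on the incline: the weight component along the slope is m₁g sin 37° = 8.7 × 9.81 × 0.6018 = 51.362 N and the normal force is N = m₁g cos 37° = 68.161 N.
Kinetic friction opposes the mass's motion up the incline: f = μN = 0.17 × 68.161 = 11.587 N acting down the slope.
Newton's second law for the mass (up-slope positive): T − 51.362 − 11.587 = 8.7 a. For the hanging load (downward positive): 9 × 9.81 − T = 9 a.
Adding the two equations eliminates T: 25.341 = 17.7 a, so a = 1.4317 m/s².
Then from the hanging load's equation, T = 9 × (9.81 − 1.4317) = 75.405 N.

75.4 N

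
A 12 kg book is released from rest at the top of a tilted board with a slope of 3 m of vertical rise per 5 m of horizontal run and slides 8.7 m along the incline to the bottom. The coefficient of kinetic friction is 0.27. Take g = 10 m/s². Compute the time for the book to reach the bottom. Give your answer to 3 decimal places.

The weight component along the incline is mg sin 30.96° = 61.739 N and the normal force is N = mg cos 30.96° = 102.899 N.
Friction up the slope is f = μN = 0.27 × 102.899 = 27.783 N, so the net downslope force is 61.739 − 27.783 = 33.956 N and a = 33.956 / 12 = 2.8297 m/s².
Starting from rest, L = ½at², so t = √(2L/a) = √(2 × 8.7 / 2.8297) = 2.4797 s.

2.480 s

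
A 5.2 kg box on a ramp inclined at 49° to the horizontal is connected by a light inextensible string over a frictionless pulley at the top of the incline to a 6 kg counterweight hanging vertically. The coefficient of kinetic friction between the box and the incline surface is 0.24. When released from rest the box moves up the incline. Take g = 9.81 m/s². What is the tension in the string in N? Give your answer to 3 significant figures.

52.3 N

For the box on the incline: the weight component along the slope is m₁g sin 49° = 5.2 × 9.81 × 0.7547 = 38.499 N and the normal force is N = m₁g cos 49° = 33.467 N.
Kinetic friction opposes the box's motion up the incline: f = μN = 0.24 × 33.467 = 8.032 N acting down the slope.
Newton's second law for the box (up-slope positive): T − 38.499 − 8.032 = 5.2 a. For the hanging counterweight (downward positive): 6 × 9.81 − T = 6 a.
Adding the two equations eliminates T: 12.329 = 11.2 a, so a = 1.1008 m/s².
Then from the hanging counterweight's equation, T = 6 × (9.81 − 1.1008) = 52.255 N.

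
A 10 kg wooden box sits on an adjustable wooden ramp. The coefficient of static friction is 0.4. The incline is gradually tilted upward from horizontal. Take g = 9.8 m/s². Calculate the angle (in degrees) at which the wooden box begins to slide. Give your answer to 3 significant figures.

21.8°

At the threshold of sliding, static friction is at its maximum μ_s N and exactly balances the weight component along the incline: mg sin θ = μ_s mg cos θ.
Hence tan θ = μ_s = 0.4, so θ = arctan(0.4) = 21.8014°.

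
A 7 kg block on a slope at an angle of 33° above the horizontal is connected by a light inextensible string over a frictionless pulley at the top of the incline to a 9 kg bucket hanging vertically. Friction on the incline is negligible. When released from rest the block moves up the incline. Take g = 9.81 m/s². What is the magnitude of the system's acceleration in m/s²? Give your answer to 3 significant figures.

3.18 m/s²

For the block on the incline: the weight component along the slope is m₁g sin 33° = 7 × 9.81 × 0.5446 = 37.398 N and the normal force is N = m₁g cos 33° = 57.592 N.
Newton's second law for the block (up-slope positive): T − 37.398 = 7 a. For the hanging bucket (downward positive): 9 × 9.81 − T = 9 a.
Adding the two equations eliminates T: 50.892 = 16 a, so a = 3.1808 m/s².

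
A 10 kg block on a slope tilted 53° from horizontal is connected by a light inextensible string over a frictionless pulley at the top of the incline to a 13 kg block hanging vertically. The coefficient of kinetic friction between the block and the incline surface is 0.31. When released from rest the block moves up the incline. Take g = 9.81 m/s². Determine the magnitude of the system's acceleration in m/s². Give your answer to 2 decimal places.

1.34 m/s²

For the block on the incline: the weight component along the slope is m₁g sin 53° = 10 × 9.81 × 0.7986 = 78.343 N and the normal force is N = m₁g cos 53° = 59.038 N.
Kinetic friction opposes the block's motion up the incline: f = μN = 0.31 × 59.038 = 18.302 N acting down the slope.
Newton's second law for the block (up-slope positive): T − 78.343 − 18.302 = 10 a. For the hanging block (downward positive): 13 × 9.81 − T = 13 a.
Adding the two equations eliminates T: 30.885 = 23 a, so a = 1.3428 m/s².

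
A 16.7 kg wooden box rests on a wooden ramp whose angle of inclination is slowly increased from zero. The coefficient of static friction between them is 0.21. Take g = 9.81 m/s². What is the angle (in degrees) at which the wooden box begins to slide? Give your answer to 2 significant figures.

12°

At the threshold of sliding, static friction is at its maximum μ_s N and exactly balances the weight component along the incline: mg sin θ = μ_s mg cos θ.
Hence tan θ = μ_s = 0.21, so θ = arctan(0.21) = 11.8598°.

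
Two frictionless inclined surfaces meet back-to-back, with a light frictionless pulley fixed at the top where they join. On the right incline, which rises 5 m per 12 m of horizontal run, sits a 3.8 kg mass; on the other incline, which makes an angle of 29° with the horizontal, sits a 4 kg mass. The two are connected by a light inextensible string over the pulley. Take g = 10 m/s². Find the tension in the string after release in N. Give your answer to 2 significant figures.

17 N

Resolve each weight along its own incline: the 3.8 kg mass has component 3.8 × 10 × sin 22.62° = 14.615 N down its slope, and the 4 kg mass has 4 × 10 × sin 29° = 19.392 N down its slope.
The 4 kg side's 19.392 N exceeds the other side's 14.615 N, so that mass slides down and the 3.8 kg mass slides up. Taking that direction as positive, Newton's second law for the whole system gives 19.392 − 14.615 = (3.8 + 4) a, so a = 4.777 / 7.8 = 0.6124 m/s².
For the 3.8 kg mass (up-slope positive): T − 14.615 = 3.8 × 0.6124, so T = 16.942 N.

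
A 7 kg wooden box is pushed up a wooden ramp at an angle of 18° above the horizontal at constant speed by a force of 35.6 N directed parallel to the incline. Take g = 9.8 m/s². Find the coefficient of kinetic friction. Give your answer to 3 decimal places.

At constant speed ΣF = 0 along the incline. The applied 35.6 N acts up the slope; the weight component mg sin 18° = 21.199 N and kinetic friction μN both act down the slope.
So 35.6 = 21.199 + μ × 65.242, giving μ = (35.6 − 21.199) / 65.242 = 0.2207.

0.221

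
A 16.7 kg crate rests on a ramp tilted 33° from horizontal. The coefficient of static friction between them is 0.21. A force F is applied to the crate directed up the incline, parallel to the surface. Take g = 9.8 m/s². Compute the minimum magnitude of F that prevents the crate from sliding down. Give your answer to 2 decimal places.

The normal force is N = mg cos 33° = 137.257 N. With F at its minimum the crate is on the verge of sliding down, so static friction is at its maximum μ_s N = 0.21 × 137.257 = 28.824 N and acts up the slope.
Equilibrium along the incline: F + μ_s N = mg sin 33°, so F = 89.136 − 28.824 = 60.312 N.

60.31 N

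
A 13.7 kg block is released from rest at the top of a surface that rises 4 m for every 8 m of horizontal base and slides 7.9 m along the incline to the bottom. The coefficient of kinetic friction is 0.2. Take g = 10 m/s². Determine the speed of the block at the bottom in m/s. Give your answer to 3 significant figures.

The weight component along the incline is mg sin 26.57° = 61.268 N and the normal force is N = mg cos 26.57° = 122.537 N.
Friction up the slope is f = μN = 0.2 × 122.537 = 24.507 N, so the net downslope force is 61.268 − 24.507 = 36.761 N and a = 36.761 / 13.7 = 2.6833 m/s².
Starting from rest over a distance of 7.9 m, v² = 2aL = 2 × 2.6833 × 7.9 = 42.3961, so v = 6.5112 m/s.

6.51 m/s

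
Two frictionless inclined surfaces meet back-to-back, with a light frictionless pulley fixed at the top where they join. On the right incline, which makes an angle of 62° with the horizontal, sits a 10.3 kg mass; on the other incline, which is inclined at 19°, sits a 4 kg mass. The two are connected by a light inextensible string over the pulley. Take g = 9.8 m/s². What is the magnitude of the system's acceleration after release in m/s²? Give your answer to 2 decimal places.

Resolve each weight along its own incline: the 10.3 kg mass has component 10.3 × 9.8 × sin 62° = 89.125 N down its slope, and the 4 kg mass has 4 × 9.8 × sin 19° = 12.762 N down its slope.
The 10.3 kg side's 89.125 N exceeds the other side's 12.762 N, so that mass slides down and the 4 kg mass slides up. Taking that direction as positive, Newton's second law for the whole system gives 89.125 − 12.762 = (10.3 + 4) a, so a = 76.363 / 14.3 = 5.3401 m/s².

5.34 m/s²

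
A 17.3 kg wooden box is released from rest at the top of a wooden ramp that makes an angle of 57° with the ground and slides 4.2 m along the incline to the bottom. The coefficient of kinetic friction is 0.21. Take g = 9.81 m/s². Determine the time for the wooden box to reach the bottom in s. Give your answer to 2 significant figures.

The weight component along the incline is mg sin 57° = 142.333 N and the normal force is N = mg cos 57° = 92.432 N.
Friction up the slope is f = μN = 0.21 × 92.432 = 19.411 N, so the net downslope force is 142.333 − 19.411 = 122.922 N and a = 122.922 / 17.3 = 7.1053 m/s².
Starting from rest, L = ½at², so t = √(2L/a) = √(2 × 4.2 / 7.1053) = 1.0873 s.

1.1 s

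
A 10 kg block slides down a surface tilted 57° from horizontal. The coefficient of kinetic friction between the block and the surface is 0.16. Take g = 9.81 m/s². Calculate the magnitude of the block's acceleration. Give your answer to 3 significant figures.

7.37 m/s²

Resolving the weight along the incline: the component pulling the block down the slope is mg sin 57° = 10 × 9.81 × 0.8387 = 82.276 N, and the normal force is N = mg cos 57° = 10 × 9.81 × 0.5446 = 53.425 N.
Kinetic friction acts up the slope with magnitude f = μN = 0.16 × 53.425 = 8.548 N.
Net force along the incline is 82.276 − 8.548 = 73.728 N, so a = 73.728 / 10 = 7.3728 m/s².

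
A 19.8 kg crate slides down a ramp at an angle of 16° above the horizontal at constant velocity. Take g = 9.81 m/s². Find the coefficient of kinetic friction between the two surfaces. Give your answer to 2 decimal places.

At constant velocity the net force along the incline is zero: mg sin 16° = μ mg cos 16°.
So μ = tan 16° = 0.2756 / 0.9613 = 0.2867.

0.29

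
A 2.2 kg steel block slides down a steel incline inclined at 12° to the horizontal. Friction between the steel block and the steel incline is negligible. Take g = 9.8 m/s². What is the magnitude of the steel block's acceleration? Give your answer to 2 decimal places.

Resolving the weight along the incline: the component pulling the steel block down the slope is mg sin 12° = 2.2 × 9.8 × 0.2079 = 4.482 N, and the normal force is N = mg cos 12° = 2.2 × 9.8 × 0.9781 = 21.088 N.
With no friction the net force along the incline is 4.482 N, so a = g sin 12° = 4.482 / 2.2 = 2.0373 m/s².

2.04 m/s²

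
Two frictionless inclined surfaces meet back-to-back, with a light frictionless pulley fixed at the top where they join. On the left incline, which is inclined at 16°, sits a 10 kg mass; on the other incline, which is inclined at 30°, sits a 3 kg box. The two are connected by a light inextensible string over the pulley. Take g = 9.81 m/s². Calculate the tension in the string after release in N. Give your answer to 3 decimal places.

Resolve each weight along its own incline: the 10 kg mass has component 10 × 9.81 × sin 16° = 27.040 N down its slope, and the 3 kg mass has 3 × 9.81 × sin 30° = 14.715 N down its slope.
The 10 kg side's 27.040 N exceeds the other side's 14.715 N, so that mass slides down and the 3 kg mass slides up. Taking that direction as positive, Newton's second law for the whole system gives 27.040 − 14.715 = (10 + 3) a, so a = 12.325 / 13 = 0.9481 m/s².
For the 3 kg mass (up-slope positive): T − 14.715 = 3 × 0.9481, so T = 17.559 N.

17.559 N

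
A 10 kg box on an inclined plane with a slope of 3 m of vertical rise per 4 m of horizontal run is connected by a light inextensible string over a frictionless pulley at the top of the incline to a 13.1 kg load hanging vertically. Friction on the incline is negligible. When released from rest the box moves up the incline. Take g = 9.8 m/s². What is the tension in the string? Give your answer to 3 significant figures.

88.9 N

For the box on the incline: the weight component along the slope is m₁g sin 36.87° = 10 × 9.8 × 0.6000 = 58.800 N and the normal force is N = m₁g cos 36.87° = 78.400 N.
Newton's second law for the box (up-slope positive): T − 58.800 = 10 a. For the hanging load (downward positive): 13.1 × 9.8 − T = 13.1 a.
Adding the two equations eliminates T: 69.580 = 23.1 a, so a = 3.0121 m/s².
Then from the hanging load's equation, T = 13.1 × (9.8 − 3.0121) = 88.921 N.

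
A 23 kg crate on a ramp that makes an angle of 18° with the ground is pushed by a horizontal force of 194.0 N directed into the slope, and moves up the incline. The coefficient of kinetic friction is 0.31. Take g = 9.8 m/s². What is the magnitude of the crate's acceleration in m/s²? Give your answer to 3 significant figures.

1.30 m/s²

The horizontal push has components F cos 18° = 194.0 × 0.9511 = 184.513 N up the incline and F sin 18° = 194.0 × 0.3090 = 59.946 N pressing into the surface.
The normal force is therefore N = mg cos 18° + F sin 18° = 214.378 + 59.946 = 274.324 N, and kinetic friction down the slope is μN = 0.31 × 274.324 = 85.040 N.
Along the incline: F cos 18° − mg sin 18° − μN = ma, so 184.513 − 69.649 − 85.040 = 23 a, giving a = 1.2967 m/s².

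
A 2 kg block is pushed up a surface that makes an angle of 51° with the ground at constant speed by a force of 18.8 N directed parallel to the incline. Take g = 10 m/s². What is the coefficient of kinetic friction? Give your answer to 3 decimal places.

At constant speed ΣF = 0 along the incline. The applied 18.8 N acts up the slope; the weight component mg sin 51° = 15.543 N and kinetic friction μN both act down the slope.
So 18.8 = 15.543 + μ × 12.586, giving μ = (18.8 − 15.543) / 12.586 = 0.2588.

0.259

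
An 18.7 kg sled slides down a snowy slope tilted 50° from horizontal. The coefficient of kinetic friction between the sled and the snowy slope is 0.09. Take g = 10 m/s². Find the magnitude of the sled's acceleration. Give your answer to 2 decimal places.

Resolving the weight along the incline: the component pulling the sled down the slope is mg sin 50° = 18.7 × 10 × 0.7660 = 143.242 N, and the normal force is N = mg cos 50° = 18.7 × 10 × 0.6428 = 120.204 N.
Kinetic friction acts up the slope with magnitude f = μN = 0.09 × 120.204 = 10.818 N.
Net force along the incline is 143.242 − 10.818 = 132.424 N, so a = 132.424 / 18.7 = 7.0815 m/s².

7.08 m/s²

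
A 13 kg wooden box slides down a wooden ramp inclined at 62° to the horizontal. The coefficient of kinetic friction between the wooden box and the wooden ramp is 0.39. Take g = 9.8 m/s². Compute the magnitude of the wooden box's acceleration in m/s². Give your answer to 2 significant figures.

Resolving the weight along the incline: the component pulling the wooden box down the slope is mg sin 62° = 13 × 9.8 × 0.8829 = 112.481 N, and the normal force is N = mg cos 62° = 13 × 9.8 × 0.4695 = 59.814 N.
Kinetic friction acts up the slope with magnitude f = μN = 0.39 × 59.814 = 23.327 N.
Net force along the incline is 112.481 − 23.327 = 89.154 N, so a = 89.154 / 13 = 6.8580 m/s².

6.9 m/s²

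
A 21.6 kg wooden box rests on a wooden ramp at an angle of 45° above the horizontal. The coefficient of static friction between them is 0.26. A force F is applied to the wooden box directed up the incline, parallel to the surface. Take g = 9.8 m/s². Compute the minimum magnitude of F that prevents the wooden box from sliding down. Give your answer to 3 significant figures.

111 N

The normal force is N = mg cos 45° = 149.680 N. With F at its minimum the wooden box is on the verge of sliding down, so static friction is at its maximum μ_s N = 0.26 × 149.680 = 38.917 N and acts up the slope.
Equilibrium along the incline: F + μ_s N = mg sin 45°, so F = 149.680 − 38.917 = 110.763 N.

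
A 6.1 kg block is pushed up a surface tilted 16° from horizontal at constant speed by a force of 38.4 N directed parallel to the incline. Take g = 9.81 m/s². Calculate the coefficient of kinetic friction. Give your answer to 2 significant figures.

At constant speed ΣF = 0 along the incline. The applied 38.4 N acts up the slope; the weight component mg sin 16° = 16.494 N and kinetic friction μN both act down the slope.
So 38.4 = 16.494 + μ × 57.523, giving μ = (38.4 − 16.494) / 57.523 = 0.3808.

0.38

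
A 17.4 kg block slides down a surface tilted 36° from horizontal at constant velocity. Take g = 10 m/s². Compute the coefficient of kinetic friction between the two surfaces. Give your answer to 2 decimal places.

At constant velocity the net force along the incline is zero: mg sin 36° = μ mg cos 36°.
So μ = tan 36° = 0.5878 / 0.8090 = 0.7266.

0.73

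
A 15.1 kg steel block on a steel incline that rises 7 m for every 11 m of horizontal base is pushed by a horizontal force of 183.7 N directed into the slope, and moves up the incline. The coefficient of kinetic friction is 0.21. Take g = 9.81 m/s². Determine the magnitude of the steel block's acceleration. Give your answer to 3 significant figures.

1.89 m/s²

The horizontal push has components F cos 32.47° = 183.7 × 0.8437 = 154.988 N up the incline and F sin 32.47° = 183.7 × 0.5369 = 98.629 N pressing into the surface.
The normal force is therefore N = mg cos 32.47° + F sin 32.47° = 124.978 + 98.629 = 223.607 N, and kinetic friction down the slope is μN = 0.21 × 223.607 = 46.957 N.
Along the incline: F cos 32.47° − mg sin 32.47° − μN = ma, so 154.988 − 79.532 − 46.957 = 15.1 a, giving a = 1.8874 m/s².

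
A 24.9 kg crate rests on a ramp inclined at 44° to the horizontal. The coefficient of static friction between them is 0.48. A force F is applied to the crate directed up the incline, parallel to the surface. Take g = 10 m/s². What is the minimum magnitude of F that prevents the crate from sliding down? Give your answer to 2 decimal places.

The normal force is N = mg cos 44° = 179.116 N. With F at its minimum the crate is on the verge of sliding down, so static friction is at its maximum μ_s N = 0.48 × 179.116 = 85.976 N and acts up the slope.
Equilibrium along the incline: F + μ_s N = mg sin 44°, so F = 172.970 − 85.976 = 86.994 N.

86.99 N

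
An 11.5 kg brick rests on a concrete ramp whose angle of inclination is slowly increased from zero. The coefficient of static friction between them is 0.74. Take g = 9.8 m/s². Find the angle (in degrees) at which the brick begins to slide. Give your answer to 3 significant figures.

At the threshold of sliding, static friction is at its maximum μ_s N and exactly balances the weight component along the incline: mg sin θ = μ_s mg cos θ.
Hence tan θ = μ_s = 0.74, so θ = arctan(0.74) = 36.5014°.

36.5°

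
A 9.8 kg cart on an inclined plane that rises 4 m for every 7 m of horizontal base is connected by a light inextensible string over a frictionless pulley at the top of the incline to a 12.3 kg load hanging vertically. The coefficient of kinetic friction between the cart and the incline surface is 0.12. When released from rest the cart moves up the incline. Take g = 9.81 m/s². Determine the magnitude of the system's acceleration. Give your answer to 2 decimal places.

2.85 m/s²

For the cart on the incline: the weight component along the slope is m₁g sin 29.74° = 9.8 × 9.81 × 0.4961 = 47.694 N and the normal force is N = m₁g cos 29.74° = 83.471 N.
Kinetic friction opposes the cart's motion up the incline: f = μN = 0.12 × 83.471 = 10.017 N acting down the slope.
Newton's second law for the cart (up-slope positive): T − 47.694 − 10.017 = 9.8 a. For the hanging load (downward positive): 12.3 × 9.81 − T = 12.3 a.
Adding the two equations eliminates T: 62.952 = 22.1 a, so a = 2.8485 m/s².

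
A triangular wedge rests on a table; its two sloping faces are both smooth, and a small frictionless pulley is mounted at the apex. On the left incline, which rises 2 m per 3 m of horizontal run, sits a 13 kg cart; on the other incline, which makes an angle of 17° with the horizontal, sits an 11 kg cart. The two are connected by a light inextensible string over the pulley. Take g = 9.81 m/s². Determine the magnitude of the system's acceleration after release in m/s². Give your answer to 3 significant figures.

Resolve each weight along its own incline: the 13 kg mass has component 13 × 9.81 × sin 33.69° = 70.741 N down its slope, and the 11 kg mass has 11 × 9.81 × sin 17° = 31.550 N down its slope.
The 13 kg side's 70.741 N exceeds the other side's 31.550 N, so that mass slides down and the 11 kg mass slides up. Taking that direction as positive, Newton's second law for the whole system gives 70.741 − 31.550 = (13 + 11) a, so a = 39.191 / 24 = 1.6330 m/s².

1.63 m/s²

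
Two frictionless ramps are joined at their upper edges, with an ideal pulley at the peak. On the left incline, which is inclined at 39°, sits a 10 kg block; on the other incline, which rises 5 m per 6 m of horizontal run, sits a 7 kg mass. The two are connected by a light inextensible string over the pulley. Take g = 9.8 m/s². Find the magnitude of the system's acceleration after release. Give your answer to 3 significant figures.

Resolve each weight along its own incline: the 10 kg mass has component 10 × 9.8 × sin 39° = 61.673 N down its slope, and the 7 kg mass has 7 × 9.8 × sin 39.81° = 43.917 N down its slope.
The 10 kg side's 61.673 N exceeds the other side's 43.917 N, so that mass slides down and the 7 kg mass slides up. Taking that direction as positive, Newton's second law for the whole system gives 61.673 − 43.917 = (10 + 7) a, so a = 17.756 / 17 = 1.0445 m/s².

1.04 m/s²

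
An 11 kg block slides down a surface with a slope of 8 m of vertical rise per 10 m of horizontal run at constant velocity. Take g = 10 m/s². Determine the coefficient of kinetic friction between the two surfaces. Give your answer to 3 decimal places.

At constant velocity the net force along the incline is zero: mg sin 38.66° = μ mg cos 38.66°.
So μ = tan 38.66° = 0.6247 / 0.7809 = 0.8000.

0.800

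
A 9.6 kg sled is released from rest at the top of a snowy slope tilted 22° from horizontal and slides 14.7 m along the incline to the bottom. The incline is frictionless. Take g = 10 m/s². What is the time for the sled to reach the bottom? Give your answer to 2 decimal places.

2.80 s

The weight component along the incline is mg sin 22° = 35.962 N and the normal force is N = mg cos 22° = 89.010 N.
With no friction, a = g sin 22° = 3.7461 m/s².
Starting from rest, L = ½at², so t = √(2L/a) = √(2 × 14.7 / 3.7461) = 2.8015 s.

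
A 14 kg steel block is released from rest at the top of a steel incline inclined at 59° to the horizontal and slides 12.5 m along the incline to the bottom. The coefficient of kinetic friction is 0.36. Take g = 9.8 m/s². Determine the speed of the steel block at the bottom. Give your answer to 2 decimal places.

12.83 m/s

The weight component along the incline is mg sin 59° = 117.603 N and the normal force is N = mg cos 59° = 70.663 N.
Friction up the slope is f = μN = 0.36 × 70.663 = 25.439 N, so the net downslope force is 117.603 − 25.439 = 92.164 N and a = 92.164 / 14 = 6.5831 m/s².
Starting from rest over a distance of 12.5 m, v² = 2aL = 2 × 6.5831 × 12.5 = 164.5775, so v = 12.8288 m/s.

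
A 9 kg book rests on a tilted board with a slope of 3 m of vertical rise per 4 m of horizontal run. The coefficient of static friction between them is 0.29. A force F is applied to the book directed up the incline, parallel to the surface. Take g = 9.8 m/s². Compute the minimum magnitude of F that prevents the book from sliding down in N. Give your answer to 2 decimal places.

32.46 N

The normal force is N = mg cos 36.87° = 70.560 N. With F at its minimum the book is on the verge of sliding down, so static friction is at its maximum μ_s N = 0.29 × 70.560 = 20.462 N and acts up the slope.
Equilibrium along the incline: F + μ_s N = mg sin 36.87°, so F = 52.920 − 20.462 = 32.458 N.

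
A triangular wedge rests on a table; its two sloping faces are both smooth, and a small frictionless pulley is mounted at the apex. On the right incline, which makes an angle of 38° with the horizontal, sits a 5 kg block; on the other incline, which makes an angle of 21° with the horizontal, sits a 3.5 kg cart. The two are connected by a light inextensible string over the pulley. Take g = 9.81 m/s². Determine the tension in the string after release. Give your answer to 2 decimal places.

19.67 N

Resolve each weight along its own incline: the 5 kg mass has component 5 × 9.81 × sin 38° = 30.198 N down its slope, and the 3.5 kg mass has 3.5 × 9.81 × sin 21° = 12.305 N down its slope.
The 5 kg side's 30.198 N exceeds the other side's 12.305 N, so that mass slides down and the 3.5 kg mass slides up. Taking that direction as positive, Newton's second law for the whole system gives 30.198 − 12.305 = (5 + 3.5) a, so a = 17.893 / 8.5 = 2.1051 m/s².
For the 3.5 kg mass (up-slope positive): T − 12.305 = 3.5 × 2.1051, so T = 19.673 N.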